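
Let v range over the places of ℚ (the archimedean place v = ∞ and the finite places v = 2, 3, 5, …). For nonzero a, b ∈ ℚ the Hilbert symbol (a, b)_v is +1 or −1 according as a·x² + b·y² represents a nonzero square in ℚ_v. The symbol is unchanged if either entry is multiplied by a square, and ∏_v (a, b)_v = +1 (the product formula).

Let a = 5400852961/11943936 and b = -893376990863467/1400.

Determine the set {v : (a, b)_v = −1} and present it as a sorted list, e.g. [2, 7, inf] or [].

(a, b) ≡ (65569, -202538) mod (ℚ^×)²; places V = {2, 3, 5, 7, 11, 17, 19, 23, 29, 37, 41, ∞}.
(a,b)_2: α=-14, β=-3; u≡1, v≡3 (mod 8); ε(u)ε(v)=0·1, αω(v)=-14·1, βω(u)=-3·0; sum ≡ 0  ⇒  +1.
(a,b)_41: α=2, u≡37; β=2, v≡8 (mod 41); (37|41)=+1, (8|41)=+1; sign (−1)^0·+1^2·+1^2 = +1.
(a,b)_11: α=0, u≡5; β=2, v≡5 (mod 11); (5|11)=+1, (5|11)=+1; sign (−1)^0·+1^2·+1^0 = +1.
(a,b)_23: α=0, u≡7; β=1, v≡9 (mod 23); (7|23)=-1, (9|23)=+1; sign (−1)^0·-1^1·+1^0 = -1.
(a,b)_5: α=0, u≡1; β=-2, v≡3 (mod 5); (1|5)=+1, (3|5)=-1; sign (−1)^0·+1^-2·-1^0 = +1.
(a,b)_3: α=-6, u≡1; β=0, v≡1 (mod 3); (1|3)=+1, (1|3)=+1; sign (−1)^0·+1^0·+1^-6 = +1.
(a,b)_7: α=3, u≡2; β=-1, v≡4 (mod 7); (2|7)=+1, (4|7)=+1; sign (−1)^1·+1^-1·+1^3 = -1.
(a,b)_37: α=0, u≡24; β=1, v≡6 (mod 37); (24|37)=-1, (6|37)=-1; sign (−1)^0·-1^1·-1^0 = -1.
(a,b)_29: α=1, u≡24; β=2, v≡11 (mod 29); (24|29)=+1, (11|29)=-1; sign (−1)^0·+1^2·-1^1 = -1.
(a,b)_17: α=1, u≡16; β=1, v≡10 (mod 17); (16|17)=+1, (10|17)=-1; sign (−1)^0·+1^1·-1^1 = -1.
(a,b)_19: α=1, u≡12; β=2, v≡2 (mod 19); (12|19)=-1, (2|19)=-1; sign (−1)^0·-1^2·-1^1 = -1.
(a,b)_∞: sgn(65569)=+, sgn(-202538)=−, so +1.
(65569, -202538 / ℚ) ramifies at {7, 17, 19, 23, 29, 37}: a division algebra.

[7, 17, 19, 23, 29, 37]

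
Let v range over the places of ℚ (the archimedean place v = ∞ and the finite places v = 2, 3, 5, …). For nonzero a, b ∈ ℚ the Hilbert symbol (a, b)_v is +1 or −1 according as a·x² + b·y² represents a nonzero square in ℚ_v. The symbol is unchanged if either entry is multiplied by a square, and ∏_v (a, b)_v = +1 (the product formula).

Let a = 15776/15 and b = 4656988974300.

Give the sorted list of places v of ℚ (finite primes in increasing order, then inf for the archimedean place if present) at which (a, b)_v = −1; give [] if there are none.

[2, 5]

(a, b) ≡ (14790, 663) mod (ℚ^×)²; places V = {2, 3, 5, 13, 17, 29, ∞}.
(a,b)_17: α=1, u≡12; β=5, v≡5 (mod 17); (12|17)=-1, (5|17)=-1; sign (−1)^0·-1^5·-1^1 = +1.
(a,b)_3: α=-1, u≡1; β=1, v≡2 (mod 3); (1|3)=+1, (2|3)=-1; sign (−1)^1·+1^1·-1^-1 = +1.
(a,b)_2: α=5, β=2; u≡3, v≡7 (mod 8); ε(u)ε(v)=1·1, αω(v)=5·0, βω(u)=2·1; sum ≡ 1  ⇒  -1.
(a,b)_∞: sgn(14790)=+, sgn(663)=+, so +1.
(a,b)_5: α=-1, u≡2; β=2, v≡2 (mod 5); (2|5)=-1, (2|5)=-1; sign (−1)^0·-1^2·-1^-1 = -1.
(a,b)_29: α=1, u≡15; β=2, v≡6 (mod 29); (15|29)=-1, (6|29)=+1; sign (−1)^0·-1^2·+1^1 = +1.
(a,b)_13: α=0, u≡10; β=1, v≡12 (mod 13); (10|13)=+1, (12|13)=+1; sign (−1)^0·+1^1·+1^0 = +1.
Ram(14790, 663) = {2, 5}; no ℚ_2-point on the conic.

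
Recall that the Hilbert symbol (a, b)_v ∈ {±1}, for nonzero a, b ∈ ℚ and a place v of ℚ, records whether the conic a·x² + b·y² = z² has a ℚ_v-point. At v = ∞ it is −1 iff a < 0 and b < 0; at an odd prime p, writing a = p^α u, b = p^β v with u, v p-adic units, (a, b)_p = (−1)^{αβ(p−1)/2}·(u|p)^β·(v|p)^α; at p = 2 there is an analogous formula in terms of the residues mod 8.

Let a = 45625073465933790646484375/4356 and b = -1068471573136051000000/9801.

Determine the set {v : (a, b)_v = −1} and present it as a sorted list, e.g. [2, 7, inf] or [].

[19, 29, 41, 53]

(a, b) ≡ (101772455, -19) mod (ℚ^×)²; places V = {2, 3, 5, 7, 11, 17, 19, 29, 41, 53, ∞}.
(a,b)_11: α=-2, u≡9; β=-2, v≡1 (mod 11); (9|11)=+1, (1|11)=+1; sign (−1)^0·+1^-2·+1^-2 = +1.
(a,b)_19: α=1, u≡15; β=1, v≡13 (mod 19); (15|19)=-1, (13|19)=-1; sign (−1)^1·-1^1·-1^1 = -1.
(a,b)_7: α=0, u≡1; β=2, v≡1 (mod 7); (1|7)=+1, (1|7)=+1; sign (−1)^0·+1^2·+1^0 = +1.
(a,b)_5: α=9, u≡1; β=6, v≡1 (mod 5); (1|5)=+1, (1|5)=+1; sign (−1)^0·+1^6·+1^9 = +1.
(a,b)_∞: sgn(101772455)=+, sgn(-19)=−, so +1.
(a,b)_41: α=3, u≡1; β=2, v≡30 (mod 41); (1|41)=+1, (30|41)=-1; sign (−1)^0·+1^2·-1^3 = -1.
(a,b)_2: α=-2, β=6; u≡7, v≡5 (mod 8); ε(u)ε(v)=1·0, αω(v)=-2·1, βω(u)=6·0; sum ≡ 0  ⇒  +1.
(a,b)_29: α=3, u≡2; β=2, v≡26 (mod 29); (2|29)=-1, (26|29)=-1; sign (−1)^0·-1^2·-1^3 = -1.
(a,b)_3: α=-2, u≡2; β=-4, v≡2 (mod 3); (2|3)=-1, (2|3)=-1; sign (−1)^0·-1^-4·-1^-2 = +1.
(a,b)_53: α=3, u≡23; β=2, v≡31 (mod 53); (23|53)=-1, (31|53)=-1; sign (−1)^0·-1^2·-1^3 = -1.
(a,b)_17: α=3, u≡3; β=2, v≡16 (mod 17); (3|17)=-1, (16|17)=+1; sign (−1)^0·-1^2·+1^3 = +1.
|Ram(101772455, -19)| = 4, even; anisotropic at {19, 29, 41, 53}.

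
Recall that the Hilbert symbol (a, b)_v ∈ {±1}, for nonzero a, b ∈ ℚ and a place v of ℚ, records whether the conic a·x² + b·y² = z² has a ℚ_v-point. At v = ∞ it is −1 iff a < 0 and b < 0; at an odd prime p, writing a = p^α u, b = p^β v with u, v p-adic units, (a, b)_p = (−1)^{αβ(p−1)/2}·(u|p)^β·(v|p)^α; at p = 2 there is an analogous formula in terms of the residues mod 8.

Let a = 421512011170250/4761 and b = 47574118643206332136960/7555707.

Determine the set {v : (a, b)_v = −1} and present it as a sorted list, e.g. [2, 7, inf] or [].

[3, 5, 11, 13]

(a, b) ≡ (10010, 2730) mod (ℚ^×)²; places V = {2, 3, 5, 7, 11, 13, 23, 41, ∞}.
(a,b)_5: α=3, u≡2; β=1, v≡1 (mod 5); (2|5)=-1, (1|5)=+1; sign (−1)^0·-1^1·+1^3 = -1.
(a,b)_13: α=3, u≡9; β=5, v≡6 (mod 13); (9|13)=+1, (6|13)=-1; sign (−1)^0·+1^5·-1^3 = -1.
(a,b)_11: α=3, u≡7; β=6, v≡10 (mod 11); (7|11)=-1, (10|11)=-1; sign (−1)^0·-1^6·-1^3 = -1.
(a,b)_∞: sgn(10010)=+, sgn(2730)=+, so +1.
(a,b)_2: α=1, β=9; u≡5, v≡5 (mod 8); ε(u)ε(v)=0·0, αω(v)=1·1, βω(u)=9·1; sum ≡ 0  ⇒  +1.
(a,b)_3: α=-2, u≡2; β=-3, v≡1 (mod 3); (2|3)=-1, (1|3)=+1; sign (−1)^0·-1^-3·+1^-2 = -1.
(a,b)_41: α=2, u≡19; β=2, v≡38 (mod 41); (19|41)=-1, (38|41)=-1; sign (−1)^0·-1^2·-1^2 = +1.
(a,b)_7: α=3, u≡2; β=5, v≡6 (mod 7); (2|7)=+1, (6|7)=-1; sign (−1)^1·+1^5·-1^3 = +1.
(a,b)_23: α=-2, u≡21; β=-4, v≡3 (mod 23); (21|23)=-1, (3|23)=+1; sign (−1)^0·-1^-4·+1^-2 = +1.
|Ram(10010, 2730)| = 4, even; anisotropic at {3, 5, 11, 13}.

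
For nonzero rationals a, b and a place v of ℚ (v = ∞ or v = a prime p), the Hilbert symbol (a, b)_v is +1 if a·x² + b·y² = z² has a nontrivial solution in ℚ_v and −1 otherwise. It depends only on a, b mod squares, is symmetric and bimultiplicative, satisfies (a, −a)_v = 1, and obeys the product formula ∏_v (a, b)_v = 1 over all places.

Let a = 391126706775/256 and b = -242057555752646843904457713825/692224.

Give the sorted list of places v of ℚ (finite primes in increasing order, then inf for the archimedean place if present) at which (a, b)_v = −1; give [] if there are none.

[2, 41, 43, 47]

(a, b) ≡ (21460999, -74777) mod (ℚ^×)²; places V = {2, 3, 5, 7, 13, 23, 37, 41, 43, 47, ∞}.
(a,b)_2: α=-8, β=-12; u≡7, v≡7 (mod 8); ε(u)ε(v)=1·1, αω(v)=-8·0, βω(u)=-12·0; sum ≡ 1  ⇒  -1.
(a,b)_5: α=2, u≡1; β=2, v≡3 (mod 5); (1|5)=+1, (3|5)=-1; sign (−1)^0·+1^2·-1^2 = +1.
(a,b)_3: α=6, u≡1; β=12, v≡1 (mod 3); (1|3)=+1, (1|3)=+1; sign (−1)^0·+1^12·+1^6 = +1.
(a,b)_37: α=1, u≡6; β=3, v≡18 (mod 37); (6|37)=-1, (18|37)=-1; sign (−1)^0·-1^3·-1^1 = +1.
(a,b)_43: α=1, u≡15; β=3, v≡31 (mod 43); (15|43)=+1, (31|43)=+1; sign (−1)^1·+1^3·+1^1 = -1.
(a,b)_7: α=1, u≡4; β=2, v≡2 (mod 7); (4|7)=+1, (2|7)=+1; sign (−1)^0·+1^2·+1^1 = +1.
(a,b)_47: α=1, u≡34; β=3, v≡3 (mod 47); (34|47)=+1, (3|47)=+1; sign (−1)^1·+1^3·+1^1 = -1.
(a,b)_41: α=1, u≡16; β=2, v≡15 (mod 41); (16|41)=+1, (15|41)=-1; sign (−1)^0·+1^2·-1^1 = -1.
(a,b)_13: α=0, u≡10; β=-2, v≡9 (mod 13); (10|13)=+1, (9|13)=+1; sign (−1)^0·+1^-2·+1^0 = +1.
(a,b)_23: α=0, u≡17; β=2, v≡17 (mod 23); (17|23)=-1, (17|23)=-1; sign (−1)^0·-1^2·-1^0 = +1.
(a,b)_∞: sgn(21460999)=+, sgn(-74777)=−, so +1.
Ram(21460999, -74777) = {2, 41, 43, 47}; no ℚ_2-point on the conic.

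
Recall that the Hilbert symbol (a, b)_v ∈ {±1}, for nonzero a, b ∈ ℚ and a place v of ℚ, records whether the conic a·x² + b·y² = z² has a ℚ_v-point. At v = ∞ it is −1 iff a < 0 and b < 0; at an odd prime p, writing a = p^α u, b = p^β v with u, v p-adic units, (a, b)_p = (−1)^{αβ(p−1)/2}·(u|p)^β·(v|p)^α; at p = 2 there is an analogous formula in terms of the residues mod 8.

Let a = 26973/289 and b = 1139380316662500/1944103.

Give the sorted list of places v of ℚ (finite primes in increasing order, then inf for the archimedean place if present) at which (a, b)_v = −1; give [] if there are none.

[5, 23]

Mod squares: a ≡ 37, b ≡ 8855. Check v ∈ {∞, 2, 3, 5, 7, 11, 17, 19, 23, 31, 37}.
v=37: a=37^1·(≡28), b=37^2·(≡1) mod 37; (28|37)=+1, (1|37)=+1; (−1)^{1·2·18}·(+1)^2·(+1)^1 = +1.
v=2: v_2(a)=0, v_2(b)=2; units ≡ 5, 7 (mod 8); ε·ε+αω+βω = 0·1+0·0+2·1 ≡ 0  ⇒  (a,b)_2 = +1.
v=5: a=5^0·(≡2), b=5^5·(≡4) mod 5; (2|5)=-1, (4|5)=+1; (−1)^{0·5·2}·(-1)^5·(+1)^0 = -1.
v=19: a=19^0·(≡3), b=19^2·(≡17) mod 19; (3|19)=-1, (17|19)=+1; (−1)^{0·2·9}·(-1)^2·(+1)^0 = +1.
v=3: a=3^6·(≡1), b=3^6·(≡2) mod 3; (1|3)=+1, (2|3)=-1; (−1)^{6·6·1}·(+1)^6·(-1)^6 = +1.
v=11: a=11^0·(≡4), b=11^1·(≡8) mod 11; (4|11)=+1, (8|11)=-1; (−1)^{0·1·5}·(+1)^1·(-1)^0 = +1.
v=17: a=17^-2·(≡11), b=17^-2·(≡9) mod 17; (11|17)=-1, (9|17)=+1; (−1)^{-2·-2·8}·(-1)^-2·(+1)^-2 = +1.
v=∞: 37 > 0 and 8855 > 0  ⇒  (a,b)_∞ = +1.
v=31: a=31^0·(≡22), b=31^-2·(≡25) mod 31; (22|31)=-1, (25|31)=+1; (−1)^{0·-2·15}·(-1)^-2·(+1)^0 = +1.
v=7: a=7^0·(≡1), b=7^-1·(≡6) mod 7; (1|7)=+1, (6|7)=-1; (−1)^{0·-1·3}·(+1)^-1·(-1)^0 = +1.
v=23: a=23^0·(≡19), b=23^1·(≡11) mod 23; (19|23)=-1, (11|23)=-1; (−1)^{0·1·11}·(-1)^1·(-1)^0 = -1.
(37, 8855 / ℚ) ramifies at {5, 23}: a division algebra.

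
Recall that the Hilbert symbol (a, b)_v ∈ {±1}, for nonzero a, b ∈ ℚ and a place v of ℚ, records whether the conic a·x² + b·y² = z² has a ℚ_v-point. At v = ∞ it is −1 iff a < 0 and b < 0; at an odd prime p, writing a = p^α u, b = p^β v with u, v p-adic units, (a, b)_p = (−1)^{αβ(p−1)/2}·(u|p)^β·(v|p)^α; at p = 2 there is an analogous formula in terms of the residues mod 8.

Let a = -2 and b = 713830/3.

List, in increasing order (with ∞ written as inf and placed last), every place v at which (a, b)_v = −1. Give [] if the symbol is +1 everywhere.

[5, 13]

Mod squares: a ≡ -2, b ≡ 7410. Check v ∈ {∞, 2, 3, 5, 13, 17, 19}.
v=∞: -2 < 0 and 7410 > 0  ⇒  (a,b)_∞ = +1.
v=19: a=19^0·(≡17), b=19^1·(≡15) mod 19; (17|19)=+1, (15|19)=-1; (−1)^{0·1·9}·(+1)^1·(-1)^0 = +1.
v=2: v_2(a)=1, v_2(b)=1; units ≡ 7, 1 (mod 8); ε·ε+αω+βω = 1·0+1·0+1·0 ≡ 0  ⇒  (a,b)_2 = +1.
v=3: a=3^0·(≡1), b=3^-1·(≡1) mod 3; (1|3)=+1, (1|3)=+1; (−1)^{0·-1·1}·(+1)^-1·(+1)^0 = +1.
v=13: a=13^0·(≡11), b=13^1·(≡8) mod 13; (11|13)=-1, (8|13)=-1; (−1)^{0·1·6}·(-1)^1·(-1)^0 = -1.
v=5: a=5^0·(≡3), b=5^1·(≡2) mod 5; (3|5)=-1, (2|5)=-1; (−1)^{0·1·2}·(-1)^1·(-1)^0 = -1.
v=17: a=17^0·(≡15), b=17^2·(≡13) mod 17; (15|17)=+1, (13|17)=+1; (−1)^{0·2·8}·(+1)^2·(+1)^0 = +1.
Ram(-2, 7410) = {5, 13}; no ℚ_5-point on the conic.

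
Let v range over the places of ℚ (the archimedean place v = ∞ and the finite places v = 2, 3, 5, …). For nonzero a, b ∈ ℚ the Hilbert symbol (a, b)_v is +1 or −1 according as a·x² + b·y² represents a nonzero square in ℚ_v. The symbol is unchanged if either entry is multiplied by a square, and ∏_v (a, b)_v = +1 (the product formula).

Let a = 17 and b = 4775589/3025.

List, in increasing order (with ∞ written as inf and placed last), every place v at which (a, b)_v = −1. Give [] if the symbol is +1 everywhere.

(a, b) ≡ (17, 221) mod (ℚ^×)²; places V = {2, 3, 5, 7, 11, 13, 17, ∞}.
(a,b)_∞: sgn(17)=+, sgn(221)=+, so +1.
(a,b)_5: α=0, u≡2; β=-2, v≡4 (mod 5); (2|5)=-1, (4|5)=+1; sign (−1)^0·-1^-2·+1^0 = +1.
(a,b)_13: α=0, u≡4; β=1, v≡10 (mod 13); (4|13)=+1, (10|13)=+1; sign (−1)^0·+1^1·+1^0 = +1.
(a,b)_2: α=0, β=0; u≡1, v≡5 (mod 8); ε(u)ε(v)=0·0, αω(v)=0·1, βω(u)=0·0; sum ≡ 0  ⇒  +1.
(a,b)_3: α=0, u≡2; β=2, v≡2 (mod 3); (2|3)=-1, (2|3)=-1; sign (−1)^0·-1^2·-1^0 = +1.
(a,b)_11: α=0, u≡6; β=-2, v≡9 (mod 11); (6|11)=-1, (9|11)=+1; sign (−1)^0·-1^-2·+1^0 = +1.
(a,b)_7: α=0, u≡3; β=4, v≡1 (mod 7); (3|7)=-1, (1|7)=+1; sign (−1)^0·-1^4·+1^0 = +1.
(a,b)_17: α=1, u≡1; β=1, v≡8 (mod 17); (1|17)=+1, (8|17)=+1; sign (−1)^0·+1^1·+1^1 = +1.
Every local symbol is +1, so the conic 17·x² + 221·y² = z² has ℚ_v-points for all v and hence a ℚ-point; (a, b / ℚ) ≅ M_2(ℚ).

[]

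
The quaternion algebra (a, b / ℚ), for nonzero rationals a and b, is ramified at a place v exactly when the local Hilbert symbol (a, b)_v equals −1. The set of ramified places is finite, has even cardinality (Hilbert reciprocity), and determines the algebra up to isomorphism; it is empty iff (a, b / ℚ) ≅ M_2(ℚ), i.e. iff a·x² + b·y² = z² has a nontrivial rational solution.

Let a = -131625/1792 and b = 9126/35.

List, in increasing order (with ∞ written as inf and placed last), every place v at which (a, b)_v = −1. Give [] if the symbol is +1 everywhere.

[5, 13]

(a, b) ≡ (-455, 210) mod (ℚ^×)²; places V = {2, 3, 5, 7, 13, ∞}.
(a,b)_2: α=-8, β=1; u≡1, v≡1 (mod 8); ε(u)ε(v)=0·0, αω(v)=-8·0, βω(u)=1·0; sum ≡ 0  ⇒  +1.
(a,b)_∞: sgn(-455)=−, sgn(210)=+, so +1.
(a,b)_3: α=4, u≡1; β=3, v≡1 (mod 3); (1|3)=+1, (1|3)=+1; sign (−1)^0·+1^3·+1^4 = +1.
(a,b)_7: α=-1, u≡6; β=-1, v≡1 (mod 7); (6|7)=-1, (1|7)=+1; sign (−1)^1·-1^-1·+1^-1 = +1.
(a,b)_13: α=1, u≡12; β=2, v≡6 (mod 13); (12|13)=+1, (6|13)=-1; sign (−1)^0·+1^2·-1^1 = -1.
(a,b)_5: α=3, u≡1; β=-1, v≡3 (mod 5); (1|5)=+1, (3|5)=-1; sign (−1)^0·+1^-1·-1^3 = -1.
Ram(-455, 210) = {5, 13}; no ℚ_5-point on the conic.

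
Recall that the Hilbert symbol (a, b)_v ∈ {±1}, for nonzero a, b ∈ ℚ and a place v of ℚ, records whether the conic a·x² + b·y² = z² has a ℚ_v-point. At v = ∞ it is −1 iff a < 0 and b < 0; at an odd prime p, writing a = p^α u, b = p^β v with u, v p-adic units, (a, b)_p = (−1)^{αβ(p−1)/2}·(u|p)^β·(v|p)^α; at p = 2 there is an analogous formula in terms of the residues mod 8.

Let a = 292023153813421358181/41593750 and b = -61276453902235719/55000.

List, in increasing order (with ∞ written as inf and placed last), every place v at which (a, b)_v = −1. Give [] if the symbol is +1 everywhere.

[3, 11, 17, 19]

(a, b) ≡ (49742, -8778) mod (ℚ^×)²; places V = {2, 3, 5, 7, 11, 17, 19, 29, ∞}.
(a,b)_19: α=3, u≡2; β=3, v≡12 (mod 19); (2|19)=-1, (12|19)=-1; sign (−1)^1·-1^3·-1^3 = -1.
(a,b)_11: α=-3, u≡4; β=-1, v≡3 (mod 11); (4|11)=+1, (3|11)=+1; sign (−1)^1·+1^-1·+1^-3 = -1.
(a,b)_7: α=5, u≡4; β=5, v≡6 (mod 7); (4|7)=+1, (6|7)=-1; sign (−1)^1·+1^5·-1^5 = +1.
(a,b)_29: α=4, u≡1; β=2, v≡6 (mod 29); (1|29)=+1, (6|29)=+1; sign (−1)^0·+1^2·+1^4 = +1.
(a,b)_∞: sgn(49742)=+, sgn(-8778)=−, so +1.
(a,b)_5: α=-6, u≡3; β=-4, v≡2 (mod 5); (3|5)=-1, (2|5)=-1; sign (−1)^0·-1^-4·-1^-6 = +1.
(a,b)_3: α=6, u≡2; β=7, v≡2 (mod 3); (2|3)=-1, (2|3)=-1; sign (−1)^0·-1^7·-1^6 = -1.
(a,b)_2: α=-1, β=-3; u≡7, v≡3 (mod 8); ε(u)ε(v)=1·1, αω(v)=-1·1, βω(u)=-3·0; sum ≡ 0  ⇒  +1.
(a,b)_17: α=3, u≡8; β=2, v≡5 (mod 17); (8|17)=+1, (5|17)=-1; sign (−1)^0·+1^2·-1^3 = -1.
Ram(49742, -8778) = {3, 11, 17, 19}; no ℚ_3-point on the conic.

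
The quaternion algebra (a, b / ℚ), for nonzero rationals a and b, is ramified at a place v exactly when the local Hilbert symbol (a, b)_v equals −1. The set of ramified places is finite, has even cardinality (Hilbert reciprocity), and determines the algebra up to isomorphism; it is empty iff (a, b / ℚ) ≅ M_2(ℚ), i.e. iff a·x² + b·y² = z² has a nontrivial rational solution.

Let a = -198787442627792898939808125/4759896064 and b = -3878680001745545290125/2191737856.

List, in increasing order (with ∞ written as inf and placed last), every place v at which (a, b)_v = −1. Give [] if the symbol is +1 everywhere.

[2, 5, 19, 23, 29, inf]

(a, b) ≡ (-2800733, -32045) mod (ℚ^×)²; places V = {2, 3, 5, 7, 11, 13, 17, 19, 23, 29, ∞}.
(a,b)_∞: sgn(-2800733)=−, sgn(-32045)=−, so -1.
(a,b)_7: α=-4, u≡1; β=-2, v≡4 (mod 7); (1|7)=+1, (4|7)=+1; sign (−1)^0·+1^-2·+1^-4 = +1.
(a,b)_3: α=6, u≡1; β=8, v≡1 (mod 3); (1|3)=+1, (1|3)=+1; sign (−1)^0·+1^8·+1^6 = +1.
(a,b)_13: α=9, u≡5; β=7, v≡8 (mod 13); (5|13)=-1, (8|13)=-1; sign (−1)^0·-1^7·-1^9 = +1.
(a,b)_5: α=4, u≡3; β=3, v≡4 (mod 5); (3|5)=-1, (4|5)=+1; sign (−1)^0·-1^3·+1^4 = -1.
(a,b)_23: α=3, u≡11; β=2, v≡7 (mod 23); (11|23)=-1, (7|23)=-1; sign (−1)^0·-1^2·-1^3 = -1.
(a,b)_11: α=-2, u≡2; β=-2, v≡4 (mod 11); (2|11)=-1, (4|11)=+1; sign (−1)^0·-1^-2·+1^-2 = +1.
(a,b)_2: α=-14, β=-10; u≡3, v≡3 (mod 8); ε(u)ε(v)=1·1, αω(v)=-14·1, βω(u)=-10·1; sum ≡ 1  ⇒  -1.
(a,b)_19: α=3, u≡13; β=-2, v≡8 (mod 19); (13|19)=-1, (8|19)=-1; sign (−1)^0·-1^-2·-1^3 = -1.
(a,b)_29: α=1, u≡9; β=1, v≡10 (mod 29); (9|29)=+1, (10|29)=-1; sign (−1)^0·+1^1·-1^1 = -1.
(a,b)_17: α=1, u≡4; β=3, v≡8 (mod 17); (4|17)=+1, (8|17)=+1; sign (−1)^0·+1^3·+1^1 = +1.
Ram(-2800733, -32045) = {2, 5, 19, 23, 29, ∞}; no ℚ_2-point on the conic.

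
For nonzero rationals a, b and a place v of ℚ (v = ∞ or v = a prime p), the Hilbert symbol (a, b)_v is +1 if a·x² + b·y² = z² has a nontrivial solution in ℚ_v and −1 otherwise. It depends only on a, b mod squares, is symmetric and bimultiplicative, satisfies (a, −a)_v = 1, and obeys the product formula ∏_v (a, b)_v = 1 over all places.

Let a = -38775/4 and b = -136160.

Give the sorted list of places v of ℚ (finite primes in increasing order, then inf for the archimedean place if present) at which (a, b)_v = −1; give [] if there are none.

[47, inf]

(a, b) ≡ (-1551, -8510) mod (ℚ^×)²; places V = {2, 3, 5, 11, 23, 37, 47, ∞}.
(a,b)_47: α=1, u≡17; β=0, v≡46 (mod 47); (17|47)=+1, (46|47)=-1; sign (−1)^0·+1^0·-1^1 = -1.
(a,b)_3: α=1, u≡2; β=0, v≡1 (mod 3); (2|3)=-1, (1|3)=+1; sign (−1)^0·-1^0·+1^1 = +1.
(a,b)_11: α=1, u≡7; β=0, v≡9 (mod 11); (7|11)=-1, (9|11)=+1; sign (−1)^0·-1^0·+1^1 = +1.
(a,b)_23: α=0, u≡18; β=1, v≡14 (mod 23); (18|23)=+1, (14|23)=-1; sign (−1)^0·+1^1·-1^0 = +1.
(a,b)_37: α=0, u≡28; β=1, v≡20 (mod 37); (28|37)=+1, (20|37)=-1; sign (−1)^0·+1^1·-1^0 = +1.
(a,b)_2: α=-2, β=5; u≡1, v≡1 (mod 8); ε(u)ε(v)=0·0, αω(v)=-2·0, βω(u)=5·0; sum ≡ 0  ⇒  +1.
(a,b)_∞: sgn(-1551)=−, sgn(-8510)=−, so -1.
(a,b)_5: α=2, u≡1; β=1, v≡3 (mod 5); (1|5)=+1, (3|5)=-1; sign (−1)^0·+1^1·-1^2 = +1.
Ram(-1551, -8510) = {47, ∞}; no ℚ_47-point on the conic.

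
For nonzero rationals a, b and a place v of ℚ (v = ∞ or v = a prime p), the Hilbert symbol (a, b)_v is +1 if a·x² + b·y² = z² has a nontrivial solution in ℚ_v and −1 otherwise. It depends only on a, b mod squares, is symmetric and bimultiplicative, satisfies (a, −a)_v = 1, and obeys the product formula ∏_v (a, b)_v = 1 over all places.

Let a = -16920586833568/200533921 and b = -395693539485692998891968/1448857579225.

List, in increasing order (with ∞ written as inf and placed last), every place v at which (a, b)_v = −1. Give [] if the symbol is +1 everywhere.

[23, 31, 37, inf]

Mod squares: a ≡ -52762, b ≡ -407. Check v ∈ {∞, 2, 3, 5, 7, 11, 17, 23, 31, 37}.
v=∞: -52762 < 0 and -407 < 0  ⇒  (a,b)_∞ = -1.
v=2: v_2(a)=5, v_2(b)=6; units ≡ 3, 1 (mod 8); ε·ε+αω+βω = 1·0+5·0+6·1 ≡ 0  ⇒  (a,b)_2 = +1.
v=7: a=7^-4·(≡4), b=7^-4·(≡6) mod 7; (4|7)=+1, (6|7)=-1; (−1)^{-4·-4·3}·(+1)^-4·(-1)^-4 = +1.
v=3: a=3^0·(≡2), b=3^2·(≡1) mod 3; (2|3)=-1, (1|3)=+1; (−1)^{0·2·1}·(-1)^2·(+1)^0 = +1.
v=37: a=37^3·(≡13), b=37^5·(≡25) mod 37; (13|37)=-1, (25|37)=+1; (−1)^{3·5·18}·(-1)^5·(+1)^3 = -1.
v=11: a=11^4·(≡3), b=11^7·(≡6) mod 11; (3|11)=+1, (6|11)=-1; (−1)^{4·7·5}·(+1)^7·(-1)^4 = +1.
v=17: a=17^-4·(≡14), b=17^-6·(≡2) mod 17; (14|17)=-1, (2|17)=+1; (−1)^{-4·-6·8}·(-1)^-6·(+1)^-4 = +1.
v=31: a=31^1·(≡29), b=31^2·(≡17) mod 31; (29|31)=-1, (17|31)=-1; (−1)^{1·2·15}·(-1)^2·(-1)^1 = -1.
v=5: a=5^0·(≡2), b=5^-2·(≡3) mod 5; (2|5)=-1, (3|5)=-1; (−1)^{0·-2·2}·(-1)^-2·(-1)^0 = +1.
v=23: a=23^1·(≡1), b=23^2·(≡20) mod 23; (1|23)=+1, (20|23)=-1; (−1)^{1·2·11}·(+1)^2·(-1)^1 = -1.
|Ram(-52762, -407)| = 4, even; anisotropic at {23, 31, 37, ∞}.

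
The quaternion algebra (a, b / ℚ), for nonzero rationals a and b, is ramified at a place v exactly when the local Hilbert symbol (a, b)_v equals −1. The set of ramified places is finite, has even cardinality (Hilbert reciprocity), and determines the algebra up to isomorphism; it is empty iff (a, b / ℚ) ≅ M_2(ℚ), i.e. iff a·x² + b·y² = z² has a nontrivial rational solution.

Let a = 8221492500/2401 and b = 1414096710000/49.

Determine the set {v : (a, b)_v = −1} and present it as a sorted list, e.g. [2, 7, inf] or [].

Mod squares: a ≡ 3288597, b ≡ 76479. Check v ∈ {∞, 2, 3, 5, 7, 13, 37, 43, 53}.
v=∞: 3288597 > 0 and 76479 > 0  ⇒  (a,b)_∞ = +1.
v=53: a=53^1·(≡12), b=53^1·(≡12) mod 53; (12|53)=-1, (12|53)=-1; (−1)^{1·1·26}·(-1)^1·(-1)^1 = +1.
v=13: a=13^1·(≡11), b=13^1·(≡5) mod 13; (11|13)=-1, (5|13)=-1; (−1)^{1·1·6}·(-1)^1·(-1)^1 = +1.
v=43: a=43^1·(≡40), b=43^2·(≡14) mod 43; (40|43)=+1, (14|43)=+1; (−1)^{1·2·21}·(+1)^2·(+1)^1 = +1.
v=7: a=7^-4·(≡4), b=7^-2·(≡2) mod 7; (4|7)=+1, (2|7)=+1; (−1)^{-4·-2·3}·(+1)^-2·(+1)^-4 = +1.
v=37: a=37^1·(≡28), b=37^1·(≡35) mod 37; (28|37)=+1, (35|37)=-1; (−1)^{1·1·18}·(+1)^1·(-1)^1 = -1.
v=3: a=3^1·(≡2), b=3^1·(≡2) mod 3; (2|3)=-1, (2|3)=-1; (−1)^{1·1·1}·(-1)^1·(-1)^1 = -1.
v=2: v_2(a)=2, v_2(b)=4; units ≡ 5, 7 (mod 8); ε·ε+αω+βω = 0·1+2·0+4·1 ≡ 0  ⇒  (a,b)_2 = +1.
v=5: a=5^4·(≡3), b=5^4·(≡4) mod 5; (3|5)=-1, (4|5)=+1; (−1)^{4·4·2}·(-1)^4·(+1)^4 = +1.
(3288597, 76479 / ℚ) ramifies at {3, 37}: a division algebra.

[3, 37]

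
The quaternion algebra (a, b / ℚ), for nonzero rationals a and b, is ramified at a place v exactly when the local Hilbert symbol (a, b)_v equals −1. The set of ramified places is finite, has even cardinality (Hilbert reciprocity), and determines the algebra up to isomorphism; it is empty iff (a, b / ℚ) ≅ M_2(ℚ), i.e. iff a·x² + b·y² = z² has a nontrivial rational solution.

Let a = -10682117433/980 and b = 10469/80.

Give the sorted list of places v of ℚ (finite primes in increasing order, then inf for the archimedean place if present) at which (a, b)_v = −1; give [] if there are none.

[5, 13, 19, 29]

Mod squares: a ≡ -1826565, b ≡ 145. Check v ∈ {∞, 2, 3, 5, 7, 13, 17, 19, 29}.
v=5: a=5^-1·(≡2), b=5^-1·(≡4) mod 5; (2|5)=-1, (4|5)=+1; (−1)^{-1·-1·2}·(-1)^-1·(+1)^-1 = -1.
v=13: a=13^1·(≡4), b=13^0·(≡2) mod 13; (4|13)=+1, (2|13)=-1; (−1)^{1·0·6}·(+1)^0·(-1)^1 = -1.
v=29: a=29^1·(≡2), b=29^1·(≡23) mod 29; (2|29)=-1, (23|29)=+1; (−1)^{1·1·14}·(-1)^1·(+1)^1 = -1.
v=17: a=17^1·(≡3), b=17^0·(≡4) mod 17; (3|17)=-1, (4|17)=+1; (−1)^{1·0·8}·(-1)^0·(+1)^1 = +1.
v=∞: -1826565 < 0 and 145 > 0  ⇒  (a,b)_∞ = +1.
v=2: v_2(a)=-2, v_2(b)=-4; units ≡ 3, 1 (mod 8); ε·ε+αω+βω = 1·0+-2·0+-4·1 ≡ 0  ⇒  (a,b)_2 = +1.
v=3: a=3^5·(≡1), b=3^0·(≡1) mod 3; (1|3)=+1, (1|3)=+1; (−1)^{5·0·1}·(+1)^0·(+1)^5 = +1.
v=7: a=7^-2·(≡1), b=7^0·(≡6) mod 7; (1|7)=+1, (6|7)=-1; (−1)^{-2·0·3}·(+1)^0·(-1)^-2 = +1.
v=19: a=19^3·(≡16), b=19^2·(≡12) mod 19; (16|19)=+1, (12|19)=-1; (−1)^{3·2·9}·(+1)^2·(-1)^3 = -1.
(-1826565, 145 / ℚ) ramifies at {5, 13, 19, 29}: a division algebra.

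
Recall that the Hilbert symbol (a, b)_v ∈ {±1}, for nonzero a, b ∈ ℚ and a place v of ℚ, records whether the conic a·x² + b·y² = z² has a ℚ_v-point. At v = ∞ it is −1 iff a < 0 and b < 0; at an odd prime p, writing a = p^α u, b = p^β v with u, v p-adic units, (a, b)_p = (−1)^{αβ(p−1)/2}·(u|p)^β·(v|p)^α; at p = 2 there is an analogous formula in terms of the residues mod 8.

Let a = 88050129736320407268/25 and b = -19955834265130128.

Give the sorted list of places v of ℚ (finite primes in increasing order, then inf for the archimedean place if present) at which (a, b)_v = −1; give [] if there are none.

(a, b) ≡ (18377, -36037297) mod (ℚ^×)²; places V = {2, 3, 5, 17, 23, 37, 47, 53, ∞}.
(a,b)_∞: sgn(18377)=+, sgn(-36037297)=−, so +1.
(a,b)_3: α=4, u≡2; β=2, v≡2 (mod 3); (2|3)=-1, (2|3)=-1; sign (−1)^0·-1^2·-1^4 = +1.
(a,b)_17: α=1, u≡5; β=1, v≡9 (mod 17); (5|17)=-1, (9|17)=+1; sign (−1)^0·-1^1·+1^1 = -1.
(a,b)_5: α=-2, u≡3; β=0, v≡2 (mod 5); (3|5)=-1, (2|5)=-1; sign (−1)^0·-1^0·-1^-2 = +1.
(a,b)_2: α=2, β=4; u≡1, v≡7 (mod 8); ε(u)ε(v)=0·1, αω(v)=2·0, βω(u)=4·0; sum ≡ 0  ⇒  +1.
(a,b)_47: α=1, u≡45; β=1, v≡24 (mod 47); (45|47)=-1, (24|47)=+1; sign (−1)^1·-1^1·+1^1 = +1.
(a,b)_23: α=1, u≡21; β=1, v≡2 (mod 23); (21|23)=-1, (2|23)=+1; sign (−1)^1·-1^1·+1^1 = +1.
(a,b)_37: α=4, u≡30; β=3, v≡10 (mod 37); (30|37)=+1, (10|37)=+1; sign (−1)^0·+1^3·+1^4 = +1.
(a,b)_53: α=4, u≡31; β=3, v≡23 (mod 53); (31|53)=-1, (23|53)=-1; sign (−1)^0·-1^3·-1^4 = -1.
Ram(18377, -36037297) = {17, 53}; no ℚ_17-point on the conic.

[17, 53]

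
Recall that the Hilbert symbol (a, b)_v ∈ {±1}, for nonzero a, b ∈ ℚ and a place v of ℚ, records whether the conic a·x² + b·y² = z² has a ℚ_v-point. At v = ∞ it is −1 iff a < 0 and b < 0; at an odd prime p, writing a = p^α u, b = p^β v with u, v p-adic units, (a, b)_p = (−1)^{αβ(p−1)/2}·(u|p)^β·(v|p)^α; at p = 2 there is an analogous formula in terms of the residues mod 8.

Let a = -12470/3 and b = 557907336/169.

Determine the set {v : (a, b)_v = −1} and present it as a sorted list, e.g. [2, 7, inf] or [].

[3, 7]

Mod squares: a ≡ -37410, b ≡ 316274. Check v ∈ {∞, 2, 3, 5, 7, 13, 19, 29, 41, 43}.
v=13: a=13^0·(≡12), b=13^-2·(≡12) mod 13; (12|13)=+1, (12|13)=+1; (−1)^{0·-2·6}·(+1)^-2·(+1)^0 = +1.
v=43: a=43^1·(≡18), b=43^0·(≡40) mod 43; (18|43)=-1, (40|43)=+1; (−1)^{1·0·21}·(-1)^0·(+1)^1 = +1.
v=19: a=19^0·(≡17), b=19^1·(≡3) mod 19; (17|19)=+1, (3|19)=-1; (−1)^{0·1·9}·(+1)^1·(-1)^0 = +1.
v=41: a=41^0·(≡39), b=41^1·(≡34) mod 41; (39|41)=+1, (34|41)=-1; (−1)^{0·1·20}·(+1)^1·(-1)^0 = +1.
v=2: v_2(a)=1, v_2(b)=3; units ≡ 7, 1 (mod 8); ε·ε+αω+βω = 1·0+1·0+3·0 ≡ 0  ⇒  (a,b)_2 = +1.
v=7: a=7^0·(≡6), b=7^3·(≡4) mod 7; (6|7)=-1, (4|7)=+1; (−1)^{0·3·3}·(-1)^3·(+1)^0 = -1.
v=∞: -37410 < 0 and 316274 > 0  ⇒  (a,b)_∞ = +1.
v=5: a=5^1·(≡2), b=5^0·(≡4) mod 5; (2|5)=-1, (4|5)=+1; (−1)^{1·0·2}·(-1)^0·(+1)^1 = +1.
v=29: a=29^1·(≡21), b=29^1·(≡2) mod 29; (21|29)=-1, (2|29)=-1; (−1)^{1·1·14}·(-1)^1·(-1)^1 = +1.
v=3: a=3^-1·(≡1), b=3^2·(≡2) mod 3; (1|3)=+1, (2|3)=-1; (−1)^{-1·2·1}·(+1)^2·(-1)^-1 = -1.
(-37410, 316274 / ℚ) ramifies at {3, 7}: a division algebra.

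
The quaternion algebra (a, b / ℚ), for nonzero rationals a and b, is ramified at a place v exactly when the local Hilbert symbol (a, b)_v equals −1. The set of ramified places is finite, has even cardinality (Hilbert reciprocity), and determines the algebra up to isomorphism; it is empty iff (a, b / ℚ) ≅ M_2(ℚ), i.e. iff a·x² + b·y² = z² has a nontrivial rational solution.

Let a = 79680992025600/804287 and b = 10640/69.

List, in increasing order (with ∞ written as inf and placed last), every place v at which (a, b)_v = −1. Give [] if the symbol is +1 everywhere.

[5, 19]

(a, b) ≡ (9177, 45885) mod (ℚ^×)²; places V = {2, 3, 5, 7, 11, 17, 19, 23, ∞}.
(a,b)_3: α=3, u≡2; β=-1, v≡1 (mod 3); (2|3)=-1, (1|3)=+1; sign (−1)^1·-1^-1·+1^3 = +1.
(a,b)_23: α=-1, u≡2; β=-1, v≡20 (mod 23); (2|23)=+1, (20|23)=-1; sign (−1)^1·+1^-1·-1^-1 = +1.
(a,b)_∞: sgn(9177)=+, sgn(45885)=+, so +1.
(a,b)_2: α=10, β=4; u≡1, v≡5 (mod 8); ε(u)ε(v)=0·0, αω(v)=10·1, βω(u)=4·0; sum ≡ 0  ⇒  +1.
(a,b)_19: α=3, u≡15; β=1, v≡15 (mod 19); (15|19)=-1, (15|19)=-1; sign (−1)^1·-1^1·-1^3 = -1.
(a,b)_17: α=-2, u≡12; β=0, v≡15 (mod 17); (12|17)=-1, (15|17)=+1; sign (−1)^0·-1^0·+1^-2 = +1.
(a,b)_7: α=5, u≡1; β=1, v≡6 (mod 7); (1|7)=+1, (6|7)=-1; sign (−1)^1·+1^1·-1^5 = +1.
(a,b)_5: α=2, u≡2; β=1, v≡2 (mod 5); (2|5)=-1, (2|5)=-1; sign (−1)^0·-1^1·-1^2 = -1.
(a,b)_11: α=-2, u≡3; β=0, v≡1 (mod 11); (3|11)=+1, (1|11)=+1; sign (−1)^0·+1^0·+1^-2 = +1.
Ram(9177, 45885) = {5, 19}; no ℚ_5-point on the conic.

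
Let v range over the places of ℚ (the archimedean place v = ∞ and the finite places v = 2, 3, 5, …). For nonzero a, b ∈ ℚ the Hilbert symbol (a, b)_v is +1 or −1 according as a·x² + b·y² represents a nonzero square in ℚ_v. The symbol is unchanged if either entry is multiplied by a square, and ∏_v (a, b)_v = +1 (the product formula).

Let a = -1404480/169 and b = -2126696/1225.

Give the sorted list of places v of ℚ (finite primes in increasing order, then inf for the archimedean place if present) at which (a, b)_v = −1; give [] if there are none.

[2, 11, 19, inf]

Mod squares: a ≡ -21945, b ≡ -26. Check v ∈ {∞, 2, 3, 5, 7, 11, 13, 19}.
v=5: a=5^1·(≡1), b=5^-2·(≡1) mod 5; (1|5)=+1, (1|5)=+1; (−1)^{1·-2·2}·(+1)^-2·(+1)^1 = +1.
v=2: v_2(a)=6, v_2(b)=3; units ≡ 7, 3 (mod 8); ε·ε+αω+βω = 1·1+6·1+3·0 ≡ 1  ⇒  (a,b)_2 = -1.
v=7: a=7^1·(≡1), b=7^-2·(≡4) mod 7; (1|7)=+1, (4|7)=+1; (−1)^{1·-2·3}·(+1)^-2·(+1)^1 = +1.
v=∞: -21945 < 0 and -26 < 0  ⇒  (a,b)_∞ = -1.
v=11: a=11^1·(≡2), b=11^2·(≡6) mod 11; (2|11)=-1, (6|11)=-1; (−1)^{1·2·5}·(-1)^2·(-1)^1 = -1.
v=19: a=19^1·(≡5), b=19^0·(≡14) mod 19; (5|19)=+1, (14|19)=-1; (−1)^{1·0·9}·(+1)^0·(-1)^1 = -1.
v=13: a=13^-2·(≡1), b=13^3·(≡11) mod 13; (1|13)=+1, (11|13)=-1; (−1)^{-2·3·6}·(+1)^3·(-1)^-2 = +1.
v=3: a=3^1·(≡2), b=3^0·(≡1) mod 3; (2|3)=-1, (1|3)=+1; (−1)^{1·0·1}·(-1)^0·(+1)^1 = +1.
Ram(-21945, -26) = {2, 11, 19, ∞}; no ℚ_2-point on the conic.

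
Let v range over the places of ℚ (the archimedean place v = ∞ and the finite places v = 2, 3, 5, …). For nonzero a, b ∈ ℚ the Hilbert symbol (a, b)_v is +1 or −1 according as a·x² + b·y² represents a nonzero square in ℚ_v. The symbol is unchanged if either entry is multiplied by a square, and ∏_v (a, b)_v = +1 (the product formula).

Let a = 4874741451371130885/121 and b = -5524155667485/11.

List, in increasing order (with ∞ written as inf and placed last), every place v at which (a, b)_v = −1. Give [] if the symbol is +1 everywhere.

(a, b) ≡ (77285, -2022735) mod (ℚ^×)²; places V = {2, 3, 5, 7, 11, 13, 23, 29, 41, ∞}.
(a,b)_11: α=-2, u≡7; β=-1, v≡7 (mod 11); (7|11)=-1, (7|11)=-1; sign (−1)^0·-1^-1·-1^-2 = -1.
(a,b)_23: α=2, u≡21; β=1, v≡15 (mod 23); (21|23)=-1, (15|23)=-1; sign (−1)^0·-1^1·-1^2 = -1.
(a,b)_2: α=0, β=0; u≡5, v≡1 (mod 8); ε(u)ε(v)=0·0, αω(v)=0·0, βω(u)=0·1; sum ≡ 0  ⇒  +1.
(a,b)_13: α=1, u≡3; β=1, v≡6 (mod 13); (3|13)=+1, (6|13)=-1; sign (−1)^0·+1^1·-1^1 = -1.
(a,b)_41: α=1, u≡39; β=1, v≡30 (mod 41); (39|41)=+1, (30|41)=-1; sign (−1)^0·+1^1·-1^1 = -1.
(a,b)_3: α=10, u≡2; β=7, v≡2 (mod 3); (2|3)=-1, (2|3)=-1; sign (−1)^0·-1^7·-1^10 = -1.
(a,b)_5: α=1, u≡2; β=1, v≡3 (mod 5); (2|5)=-1, (3|5)=-1; sign (−1)^0·-1^1·-1^1 = +1.
(a,b)_∞: sgn(77285)=+, sgn(-2022735)=−, so +1.
(a,b)_7: α=4, u≡5; β=2, v≡3 (mod 7); (5|7)=-1, (3|7)=-1; sign (−1)^0·-1^2·-1^4 = +1.
(a,b)_29: α=3, u≡10; β=2, v≡8 (mod 29); (10|29)=-1, (8|29)=-1; sign (−1)^0·-1^2·-1^3 = -1.
(77285, -2022735 / ℚ) ramifies at {3, 11, 13, 23, 29, 41}: a division algebra.

[3, 11, 13, 23, 29, 41]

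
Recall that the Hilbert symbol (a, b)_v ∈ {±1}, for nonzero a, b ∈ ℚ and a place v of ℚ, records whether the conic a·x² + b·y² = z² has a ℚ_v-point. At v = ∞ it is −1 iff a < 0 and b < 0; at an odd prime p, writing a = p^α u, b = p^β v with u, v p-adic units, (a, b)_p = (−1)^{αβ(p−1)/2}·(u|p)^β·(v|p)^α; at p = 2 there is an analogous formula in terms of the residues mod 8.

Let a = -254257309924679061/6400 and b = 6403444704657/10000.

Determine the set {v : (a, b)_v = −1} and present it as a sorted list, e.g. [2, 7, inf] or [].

[3, 7]

(a, b) ≡ (-1309, 273) mod (ℚ^×)²; places V = {2, 3, 5, 7, 11, 13, 17, ∞}.
(a,b)_5: α=-2, u≡4; β=-4, v≡2 (mod 5); (4|5)=+1, (2|5)=-1; sign (−1)^0·+1^-4·-1^-2 = +1.
(a,b)_2: α=-8, β=-4; u≡3, v≡1 (mod 8); ε(u)ε(v)=1·0, αω(v)=-8·0, βω(u)=-4·1; sum ≡ 0  ⇒  +1.
(a,b)_11: α=3, u≡7; β=2, v≡4 (mod 11); (7|11)=-1, (4|11)=+1; sign (−1)^0·-1^2·+1^3 = +1.
(a,b)_17: α=3, u≡2; β=2, v≡13 (mod 17); (2|17)=+1, (13|17)=+1; sign (−1)^0·+1^2·+1^3 = +1.
(a,b)_∞: sgn(-1309)=−, sgn(273)=+, so +1.
(a,b)_7: α=5, u≡2; β=3, v≡2 (mod 7); (2|7)=+1, (2|7)=+1; sign (−1)^1·+1^3·+1^5 = -1.
(a,b)_3: α=4, u≡2; β=5, v≡1 (mod 3); (2|3)=-1, (1|3)=+1; sign (−1)^0·-1^5·+1^4 = -1.
(a,b)_13: α=4, u≡12; β=3, v≡11 (mod 13); (12|13)=+1, (11|13)=-1; sign (−1)^0·+1^3·-1^4 = +1.
|Ram(-1309, 273)| = 2, even; anisotropic at {3, 7}.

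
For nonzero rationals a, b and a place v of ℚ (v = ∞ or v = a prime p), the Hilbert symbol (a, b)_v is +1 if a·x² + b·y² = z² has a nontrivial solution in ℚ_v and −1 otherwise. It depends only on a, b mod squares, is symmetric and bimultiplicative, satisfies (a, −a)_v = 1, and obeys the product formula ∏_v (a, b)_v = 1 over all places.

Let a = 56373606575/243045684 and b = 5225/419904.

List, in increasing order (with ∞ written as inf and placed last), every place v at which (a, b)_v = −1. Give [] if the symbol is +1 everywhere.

(a, b) ≡ (3003, 209) mod (ℚ^×)²; places V = {2, 3, 5, 7, 11, 13, 19, ∞}.
(a,b)_∞: sgn(3003)=+, sgn(209)=+, so +1.
(a,b)_11: α=3, u≡1; β=1, v≡2 (mod 11); (1|11)=+1, (2|11)=-1; sign (−1)^1·+1^1·-1^3 = +1.
(a,b)_3: α=-11, u≡2; β=-8, v≡2 (mod 3); (2|3)=-1, (2|3)=-1; sign (−1)^0·-1^-8·-1^-11 = -1.
(a,b)_13: α=1, u≡3; β=0, v≡3 (mod 13); (3|13)=+1, (3|13)=+1; sign (−1)^0·+1^0·+1^1 = +1.
(a,b)_7: α=-3, u≡1; β=0, v≡5 (mod 7); (1|7)=+1, (5|7)=-1; sign (−1)^0·+1^0·-1^-3 = -1.
(a,b)_19: α=4, u≡1; β=1, v≡7 (mod 19); (1|19)=+1, (7|19)=+1; sign (−1)^0·+1^1·+1^4 = +1.
(a,b)_2: α=-2, β=-6; u≡3, v≡1 (mod 8); ε(u)ε(v)=1·0, αω(v)=-2·0, βω(u)=-6·1; sum ≡ 0  ⇒  +1.
(a,b)_5: α=2, u≡2; β=2, v≡1 (mod 5); (2|5)=-1, (1|5)=+1; sign (−1)^0·-1^2·+1^2 = +1.
(3003, 209 / ℚ) ramifies at {3, 7}: a division algebra.

[3, 7]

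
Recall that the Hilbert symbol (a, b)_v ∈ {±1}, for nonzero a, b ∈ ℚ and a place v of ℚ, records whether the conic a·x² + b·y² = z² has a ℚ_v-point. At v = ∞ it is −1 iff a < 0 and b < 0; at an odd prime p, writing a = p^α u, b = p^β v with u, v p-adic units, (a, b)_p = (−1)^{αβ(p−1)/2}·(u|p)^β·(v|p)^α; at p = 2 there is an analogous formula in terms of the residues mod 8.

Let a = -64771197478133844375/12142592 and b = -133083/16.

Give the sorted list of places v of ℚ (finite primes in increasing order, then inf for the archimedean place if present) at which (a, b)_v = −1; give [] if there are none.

[2, 29, 31, inf]

Mod squares: a ≡ -144478, b ≡ -1643. Check v ∈ {∞, 2, 3, 5, 7, 11, 29, 31, 47, 53}.
v=31: a=31^2·(≡22), b=31^1·(≡1) mod 31; (22|31)=-1, (1|31)=+1; (−1)^{2·1·15}·(-1)^1·(+1)^2 = -1.
v=53: a=53^3·(≡8), b=53^1·(≡12) mod 53; (8|53)=-1, (12|53)=-1; (−1)^{3·1·26}·(-1)^1·(-1)^3 = +1.
v=11: a=11^-2·(≡7), b=11^0·(≡10) mod 11; (7|11)=-1, (10|11)=-1; (−1)^{-2·0·5}·(-1)^0·(-1)^-2 = +1.
v=2: v_2(a)=-11, v_2(b)=-4; units ≡ 1, 5 (mod 8); ε·ε+αω+βω = 0·0+-11·1+-4·0 ≡ 1  ⇒  (a,b)_2 = -1.
v=7: a=7^-2·(≡1), b=7^0·(≡4) mod 7; (1|7)=+1, (4|7)=+1; (−1)^{-2·0·3}·(+1)^0·(+1)^-2 = +1.
v=29: a=29^1·(≡4), b=29^0·(≡18) mod 29; (4|29)=+1, (18|29)=-1; (−1)^{1·0·14}·(+1)^0·(-1)^1 = -1.
v=∞: -144478 < 0 and -1643 < 0  ⇒  (a,b)_∞ = -1.
v=3: a=3^12·(≡2), b=3^4·(≡1) mod 3; (2|3)=-1, (1|3)=+1; (−1)^{12·4·1}·(-1)^4·(+1)^12 = +1.
v=5: a=5^4·(≡2), b=5^0·(≡2) mod 5; (2|5)=-1, (2|5)=-1; (−1)^{4·0·2}·(-1)^0·(-1)^4 = +1.
v=47: a=47^1·(≡8), b=47^0·(≡16) mod 47; (8|47)=+1, (16|47)=+1; (−1)^{1·0·23}·(+1)^0·(+1)^1 = +1.
(-144478, -1643 / ℚ) ramifies at {2, 29, 31, ∞}: a division algebra.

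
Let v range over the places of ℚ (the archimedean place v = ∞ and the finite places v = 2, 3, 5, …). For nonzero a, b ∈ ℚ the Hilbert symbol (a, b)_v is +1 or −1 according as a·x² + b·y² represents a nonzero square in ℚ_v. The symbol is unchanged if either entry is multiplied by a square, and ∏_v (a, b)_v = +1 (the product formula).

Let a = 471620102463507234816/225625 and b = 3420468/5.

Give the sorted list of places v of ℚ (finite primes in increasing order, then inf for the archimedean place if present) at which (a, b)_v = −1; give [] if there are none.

[3, 17]

Mod squares: a ≡ 6, b ≡ 5865. Check v ∈ {∞, 2, 3, 5, 17, 19, 23}.
v=19: a=19^-2·(≡16), b=19^0·(≡10) mod 19; (16|19)=+1, (10|19)=-1; (−1)^{-2·0·9}·(+1)^0·(-1)^-2 = +1.
v=23: a=23^2·(≡4), b=23^1·(≡18) mod 23; (4|23)=+1, (18|23)=+1; (−1)^{2·1·11}·(+1)^1·(+1)^2 = +1.
v=17: a=17^2·(≡11), b=17^1·(≡12) mod 17; (11|17)=-1, (12|17)=-1; (−1)^{2·1·8}·(-1)^1·(-1)^2 = -1.
v=2: v_2(a)=15, v_2(b)=2; units ≡ 3, 1 (mod 8); ε·ε+αω+βω = 1·0+15·0+2·1 ≡ 0  ⇒  (a,b)_2 = +1.
v=3: a=3^23·(≡2), b=3^7·(≡2) mod 3; (2|3)=-1, (2|3)=-1; (−1)^{23·7·1}·(-1)^7·(-1)^23 = -1.
v=∞: 6 > 0 and 5865 > 0  ⇒  (a,b)_∞ = +1.
v=5: a=5^-4·(≡1), b=5^-1·(≡3) mod 5; (1|5)=+1, (3|5)=-1; (−1)^{-4·-1·2}·(+1)^-1·(-1)^-4 = +1.
Ram(6, 5865) = {3, 17}; no ℚ_3-point on the conic.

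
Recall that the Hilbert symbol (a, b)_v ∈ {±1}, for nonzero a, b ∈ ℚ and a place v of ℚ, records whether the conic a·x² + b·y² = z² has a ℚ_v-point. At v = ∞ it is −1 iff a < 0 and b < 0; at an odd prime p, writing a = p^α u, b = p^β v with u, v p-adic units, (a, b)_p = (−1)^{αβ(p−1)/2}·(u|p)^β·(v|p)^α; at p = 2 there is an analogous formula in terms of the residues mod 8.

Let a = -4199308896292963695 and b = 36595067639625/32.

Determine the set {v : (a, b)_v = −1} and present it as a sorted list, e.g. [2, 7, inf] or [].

(a, b) ≡ (-56695, 2530) mod (ℚ^×)²; places V = {2, 3, 5, 11, 17, 23, 29, ∞}.
(a,b)_23: α=5, u≡20; β=3, v≡6 (mod 23); (20|23)=-1, (6|23)=+1; sign (−1)^1·-1^3·+1^5 = +1.
(a,b)_3: α=2, u≡2; β=2, v≡1 (mod 3); (2|3)=-1, (1|3)=+1; sign (−1)^0·-1^2·+1^2 = +1.
(a,b)_29: α=3, u≡12; β=2, v≡4 (mod 29); (12|29)=-1, (4|29)=+1; sign (−1)^0·-1^2·+1^3 = +1.
(a,b)_∞: sgn(-56695)=−, sgn(2530)=+, so +1.
(a,b)_17: α=3, u≡6; β=2, v≡14 (mod 17); (6|17)=-1, (14|17)=-1; sign (−1)^0·-1^2·-1^3 = -1.
(a,b)_11: α=2, u≡8; β=1, v≡10 (mod 11); (8|11)=-1, (10|11)=-1; sign (−1)^0·-1^1·-1^2 = -1.
(a,b)_5: α=1, u≡1; β=3, v≡1 (mod 5); (1|5)=+1, (1|5)=+1; sign (−1)^0·+1^3·+1^1 = +1.
(a,b)_2: α=0, β=-5; u≡1, v≡1 (mod 8); ε(u)ε(v)=0·0, αω(v)=0·0, βω(u)=-5·0; sum ≡ 0  ⇒  +1.
|Ram(-56695, 2530)| = 2, even; anisotropic at {11, 17}.

[11, 17]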